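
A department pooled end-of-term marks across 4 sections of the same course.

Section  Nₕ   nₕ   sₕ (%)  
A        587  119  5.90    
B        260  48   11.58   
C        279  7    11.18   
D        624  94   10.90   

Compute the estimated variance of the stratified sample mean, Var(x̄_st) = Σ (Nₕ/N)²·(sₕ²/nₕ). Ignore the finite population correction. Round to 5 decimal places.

0.70913

N = 1750; Wₕ = Nₕ/N.
section A: (587/1750)²·5.90²/119 = 0.03291222
section B: (260/1750)²·11.58²/48 = 0.06166610
section C: (279/1750)²·11.18²/7 = 0.45385579
section D: (624/1750)²·10.90²/94 = 0.16070087
Sum = 0.70913497 → 0.70913.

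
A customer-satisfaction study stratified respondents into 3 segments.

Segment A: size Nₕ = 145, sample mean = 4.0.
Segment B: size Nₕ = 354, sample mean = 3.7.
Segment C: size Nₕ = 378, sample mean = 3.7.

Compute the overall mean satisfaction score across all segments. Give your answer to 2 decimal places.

3.75

N = 145 + 354 + 378 = 877.
Weight each subgroup mean by Nₕ/N and sum.
Σ Nₕx̄ₕ = 145·4.0 + 354·3.7 + 378·3.7 = 580 + 1309.8 + 1398.6 = 3288.4.
Divide by N: 3288.4 / 877 = 3.7496... → 3.75.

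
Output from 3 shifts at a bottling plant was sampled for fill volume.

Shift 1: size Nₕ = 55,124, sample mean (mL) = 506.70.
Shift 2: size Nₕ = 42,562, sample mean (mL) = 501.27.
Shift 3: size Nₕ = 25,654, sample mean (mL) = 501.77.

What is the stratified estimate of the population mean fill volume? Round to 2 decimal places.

503.80

x̄_st = (Σ Nₕx̄ₕ) / (Σ Nₕ) = (55124·506.70 + 42562·501.27 + 25654·501.77) / 123340
= 62138792.12 / 123340 = 503.8008... → 503.80.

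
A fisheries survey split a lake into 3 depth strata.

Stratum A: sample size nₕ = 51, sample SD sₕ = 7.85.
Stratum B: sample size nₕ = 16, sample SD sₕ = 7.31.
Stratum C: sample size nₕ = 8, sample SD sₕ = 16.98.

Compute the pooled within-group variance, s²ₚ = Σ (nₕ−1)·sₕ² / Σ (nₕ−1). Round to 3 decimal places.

81.957

Degrees of freedom: 50 + 15 + 7 = 72.
Σ(nₕ−1)sₕ² = 50·61.6225 + 15·53.4361 + 7·288.3204 = 5900.9093.
s²ₚ = 5900.9093 / 72 = 81.95707... → 81.957.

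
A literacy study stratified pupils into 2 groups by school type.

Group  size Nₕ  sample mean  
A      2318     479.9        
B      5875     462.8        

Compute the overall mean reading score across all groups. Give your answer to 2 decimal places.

467.64

x̄_st = (Σ Nₕx̄ₕ) / (Σ Nₕ) = (2318·479.9 + 5875·462.8) / 8193
= 3831358.2 / 8193 = 467.6380... → 467.64.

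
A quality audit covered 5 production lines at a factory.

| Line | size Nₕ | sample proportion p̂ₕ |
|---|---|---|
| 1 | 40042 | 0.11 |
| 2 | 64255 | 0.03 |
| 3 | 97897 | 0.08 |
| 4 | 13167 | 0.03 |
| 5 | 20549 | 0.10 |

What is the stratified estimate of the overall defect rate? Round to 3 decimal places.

Wₕ = Nₕ/N with N = 235910: 0.1697, 0.2724, 0.4150, 0.0558, 0.0871.
p̂_st = 0.1697·0.11 + 0.2724·0.03 + 0.4150·0.08 + 0.0558·0.03 + 0.0871·0.10 ≈ 0.07042... → 0.070.

0.070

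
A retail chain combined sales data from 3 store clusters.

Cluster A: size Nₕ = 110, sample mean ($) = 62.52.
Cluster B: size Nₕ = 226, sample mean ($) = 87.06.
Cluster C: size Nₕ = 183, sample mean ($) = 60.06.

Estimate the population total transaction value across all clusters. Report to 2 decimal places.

37543.74

Estimate total by summing Nₕ·x̄ₕ over strata.
110·62.52 + 226·87.06 + 183·60.06 = 6877.2 + 19675.56 + 10990.98 = 37543.74.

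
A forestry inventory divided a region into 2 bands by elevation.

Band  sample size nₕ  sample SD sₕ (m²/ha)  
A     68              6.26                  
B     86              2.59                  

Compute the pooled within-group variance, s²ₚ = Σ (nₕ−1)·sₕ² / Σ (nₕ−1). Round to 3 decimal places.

21.025

A: (68−1)·6.26² = 67·39.1876 = 2625.5692
B: (86−1)·2.59² = 85·6.7081 = 570.1885
Numerator = 3195.7577; denominator = Σ(nₕ−1) = 152.
s²ₚ = 3195.7577/152 = 21.02472... → 21.025.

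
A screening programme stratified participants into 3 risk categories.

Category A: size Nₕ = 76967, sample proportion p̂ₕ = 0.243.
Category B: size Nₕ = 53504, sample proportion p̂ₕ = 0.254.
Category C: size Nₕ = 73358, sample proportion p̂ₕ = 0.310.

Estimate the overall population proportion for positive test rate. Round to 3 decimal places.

N = 76967 + 53504 + 73358 = 203829.
Overall proportion = Σ (Nₕ/N)·p̂ₕ.
Σ Nₕp̂ₕ = 18702.981 + 13590.016 + 22740.98 = 55033.977.
55033.977 / 203829 = 0.27000... → 0.270.

0.270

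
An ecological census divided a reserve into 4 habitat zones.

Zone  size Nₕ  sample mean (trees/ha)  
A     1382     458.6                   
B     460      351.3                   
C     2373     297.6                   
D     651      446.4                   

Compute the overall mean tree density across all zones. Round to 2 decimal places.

368.31

N = 4866; weights Wₕ = Nₕ/N = (0.2840, 0.0945, 0.4877, 0.1338).
x̄_st = Σ Wₕ·x̄ₕ = 0.2840·458.6 + 0.0945·351.3 + 0.4877·297.6 + 0.1338·446.4 ≈ 368.3096...
→ 368.31.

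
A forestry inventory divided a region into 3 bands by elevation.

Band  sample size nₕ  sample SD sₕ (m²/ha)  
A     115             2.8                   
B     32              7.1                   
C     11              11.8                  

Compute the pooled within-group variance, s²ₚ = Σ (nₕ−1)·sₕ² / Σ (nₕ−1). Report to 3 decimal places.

Degrees of freedom: 114 + 31 + 10 = 155.
Σ(nₕ−1)sₕ² = 114·7.84 + 31·50.41 + 10·139.24 = 3848.87.
s²ₚ = 3848.87 / 155 = 24.83142... → 24.831.

24.831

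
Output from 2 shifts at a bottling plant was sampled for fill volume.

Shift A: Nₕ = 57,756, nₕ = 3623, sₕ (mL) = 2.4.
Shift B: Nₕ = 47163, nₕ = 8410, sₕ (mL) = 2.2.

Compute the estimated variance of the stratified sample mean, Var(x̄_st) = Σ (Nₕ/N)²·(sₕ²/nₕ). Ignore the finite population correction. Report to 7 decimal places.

N = 104919; Wₕ = Nₕ/N.
shift A: (57756/104919)²·2.4²/3623 = 0.0004817704
shift B: (47163/104919)²·2.2²/8410 = 0.0001162904
Sum = 0.0005980608 → 0.0005981.

0.0005981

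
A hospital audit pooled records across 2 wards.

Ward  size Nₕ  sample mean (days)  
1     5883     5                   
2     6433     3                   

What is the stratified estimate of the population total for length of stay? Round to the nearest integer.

48714

1: 5883·5 = 29415
2: 6433·3 = 19299
τ̂ = Σ Nₕx̄ₕ = 48714.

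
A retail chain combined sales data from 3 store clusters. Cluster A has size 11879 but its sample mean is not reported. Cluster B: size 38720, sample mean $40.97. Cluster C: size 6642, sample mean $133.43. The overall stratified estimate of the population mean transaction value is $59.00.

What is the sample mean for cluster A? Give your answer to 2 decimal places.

N = 11879 + 38720 + 6642 = 57241.
Overall total = μ·N = 59.00·57241 = 3377219.
Subtract the known strata: 38720·40.97 + 6642·133.43 = 2472600.46.
Remaining total for cluster A: 3377219 − 2472600.46 = 904618.54.
Divide by its size: 904618.54 / 11879 = 76.1528... → 76.15.

76.15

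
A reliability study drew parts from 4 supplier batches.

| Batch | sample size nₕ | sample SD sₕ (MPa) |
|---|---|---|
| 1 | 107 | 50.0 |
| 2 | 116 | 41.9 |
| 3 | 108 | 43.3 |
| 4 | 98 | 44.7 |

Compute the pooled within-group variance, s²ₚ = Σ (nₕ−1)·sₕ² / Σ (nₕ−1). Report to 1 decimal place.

2026.6

1: (107−1)·50.0² = 106·2500 = 265000
2: (116−1)·41.9² = 115·1755.61 = 201895.15
3: (108−1)·43.3² = 107·1874.89 = 200613.23
4: (98−1)·44.7² = 97·1998.09 = 193814.73
Numerator = 861323.11; denominator = Σ(nₕ−1) = 425.
s²ₚ = 861323.11/425 = 2026.643... → 2026.6.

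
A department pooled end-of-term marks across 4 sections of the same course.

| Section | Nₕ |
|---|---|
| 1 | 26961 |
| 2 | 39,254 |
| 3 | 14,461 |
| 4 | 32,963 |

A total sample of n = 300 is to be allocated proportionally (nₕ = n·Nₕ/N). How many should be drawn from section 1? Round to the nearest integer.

71

N = 26961 + 39254 + 14461 + 32963 = 113639.
n_1 = 300·26961/113639 = 71.175... → 71.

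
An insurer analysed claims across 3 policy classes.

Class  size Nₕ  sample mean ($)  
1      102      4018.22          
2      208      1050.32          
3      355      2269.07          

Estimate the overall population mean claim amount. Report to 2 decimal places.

x̄_st = (Σ Nₕx̄ₕ) / (Σ Nₕ) = (102·4018.22 + 208·1050.32 + 355·2269.07) / 665
= 1433844.85 / 665 = 2156.1577... → 2156.16.

2156.16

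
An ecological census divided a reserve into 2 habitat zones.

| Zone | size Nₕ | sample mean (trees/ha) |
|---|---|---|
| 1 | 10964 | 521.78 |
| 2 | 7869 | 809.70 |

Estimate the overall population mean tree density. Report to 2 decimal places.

642.08

N = 18833; weights Wₕ = Nₕ/N = (0.5822, 0.4178).
x̄_st = Σ Wₕ·x̄ₕ = 0.5822·521.78 + 0.4178·809.70 ≈ 642.0817...
→ 642.08.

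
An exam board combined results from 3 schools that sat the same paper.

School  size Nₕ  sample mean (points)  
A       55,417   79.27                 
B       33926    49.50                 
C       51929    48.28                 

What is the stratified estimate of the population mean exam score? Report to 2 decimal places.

x̄_st = (Σ Nₕx̄ₕ) / (Σ Nₕ) = (55417·79.27 + 33926·49.50 + 51929·48.28) / 141272
= 8579374.71 / 141272 = 60.7295... → 60.73.

60.73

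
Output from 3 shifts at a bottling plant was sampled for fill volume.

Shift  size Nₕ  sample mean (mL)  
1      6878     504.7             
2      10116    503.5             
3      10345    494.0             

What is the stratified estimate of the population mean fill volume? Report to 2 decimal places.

500.21

N = 6878 + 10116 + 10345 = 27339.
Weight each subgroup mean by Nₕ/N and sum.
Σ Nₕx̄ₕ = 6878·504.7 + 10116·503.5 + 10345·494.0 = 3471326.6 + 5093406 + 5110430 = 13675162.6.
Divide by N: 13675162.6 / 27339 = 500.2071... → 500.21.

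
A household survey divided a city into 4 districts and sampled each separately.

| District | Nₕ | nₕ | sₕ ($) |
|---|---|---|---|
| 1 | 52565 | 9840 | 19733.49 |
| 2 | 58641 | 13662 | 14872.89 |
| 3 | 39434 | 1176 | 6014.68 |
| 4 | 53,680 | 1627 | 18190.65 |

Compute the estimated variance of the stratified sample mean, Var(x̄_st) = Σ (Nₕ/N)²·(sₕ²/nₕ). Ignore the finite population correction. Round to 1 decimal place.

19137.1

N = 204320; Wₕ = Nₕ/N.
district 1: (52565/204320)²·19733.49²/9840 = 2619.2942
district 2: (58641/204320)²·14872.89²/13662 = 1333.6978
district 3: (39434/204320)²·6014.68²/1176 = 1145.8760
district 4: (53680/204320)²·18190.65²/1627 = 14038.2230
Sum = 19137.0910 → 19137.1.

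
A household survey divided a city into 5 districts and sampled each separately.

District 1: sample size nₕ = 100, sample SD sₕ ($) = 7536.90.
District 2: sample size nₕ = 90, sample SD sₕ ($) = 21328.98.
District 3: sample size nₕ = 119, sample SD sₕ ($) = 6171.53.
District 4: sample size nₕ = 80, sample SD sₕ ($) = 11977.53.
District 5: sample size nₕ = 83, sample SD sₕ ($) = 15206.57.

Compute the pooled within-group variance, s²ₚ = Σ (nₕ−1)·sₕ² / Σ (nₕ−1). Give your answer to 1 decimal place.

173236610.6

Degrees of freedom: 99 + 89 + 118 + 79 + 82 = 467.
Σ(nₕ−1)sₕ² = 99·56804861.61 + 89·454925387.8404 + 118·38087782.5409 + 79·143461224.9009 + 82·231239771.1649 = 80901497159.7047.
s²ₚ = 80901497159.7047 / 467 = 173236610.620... → 173236610.6.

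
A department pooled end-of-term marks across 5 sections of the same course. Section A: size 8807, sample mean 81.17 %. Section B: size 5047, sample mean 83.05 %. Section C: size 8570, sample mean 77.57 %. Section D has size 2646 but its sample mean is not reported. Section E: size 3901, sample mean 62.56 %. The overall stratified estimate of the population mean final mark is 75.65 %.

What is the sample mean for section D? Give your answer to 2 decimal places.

N = 8807 + 5047 + 8570 + 2646 + 3901 = 28971.
Overall total = μ·N = 75.65·28971 = 2191656.15.
Subtract the known strata: 8807·81.17 + 5047·83.05 + 8570·77.57 + 3901·62.56 = 2042839.
Remaining total for section D: 2191656.15 − 2042839 = 148817.15.
Divide by its size: 148817.15 / 2646 = 56.2423... → 56.24.

56.24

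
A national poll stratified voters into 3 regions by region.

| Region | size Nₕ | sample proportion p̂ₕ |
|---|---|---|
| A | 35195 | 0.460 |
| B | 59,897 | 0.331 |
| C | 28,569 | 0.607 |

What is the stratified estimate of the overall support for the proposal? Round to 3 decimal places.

Wₕ = Nₕ/N with N = 123661: 0.2846, 0.4844, 0.2310.
p̂_st = 0.2846·0.460 + 0.4844·0.331 + 0.2310·0.607 ≈ 0.43148... → 0.431.

0.431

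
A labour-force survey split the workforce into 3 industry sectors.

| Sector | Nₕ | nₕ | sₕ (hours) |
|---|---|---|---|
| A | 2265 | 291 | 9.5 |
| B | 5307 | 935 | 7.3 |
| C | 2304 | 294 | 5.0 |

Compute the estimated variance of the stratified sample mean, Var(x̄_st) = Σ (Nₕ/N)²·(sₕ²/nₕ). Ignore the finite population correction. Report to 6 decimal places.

N = 9876; Wₕ = Nₕ/N.
sector A: (2265/9876)²·9.5²/291 = 0.016312799
sector B: (5307/9876)²·7.3²/935 = 0.016457737
sector C: (2304/9876)²·5.0²/294 = 0.004628023
Sum = 0.037398558 → 0.037399.

0.037399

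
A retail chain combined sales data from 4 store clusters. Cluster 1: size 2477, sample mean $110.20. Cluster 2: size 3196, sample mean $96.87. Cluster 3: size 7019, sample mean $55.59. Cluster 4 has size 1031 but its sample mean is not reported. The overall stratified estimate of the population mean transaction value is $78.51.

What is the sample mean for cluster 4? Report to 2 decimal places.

N = 2477 + 3196 + 7019 + 1031 = 13723.
Overall total = μ·N = 78.51·13723 = 1077392.73.
Subtract the known strata: 2477·110.20 + 3196·96.87 + 7019·55.59 = 972748.13.
Remaining total for cluster 4: 1077392.73 − 972748.13 = 104644.6.
Divide by its size: 104644.6 / 1031 = 101.4982... → 101.50.

101.50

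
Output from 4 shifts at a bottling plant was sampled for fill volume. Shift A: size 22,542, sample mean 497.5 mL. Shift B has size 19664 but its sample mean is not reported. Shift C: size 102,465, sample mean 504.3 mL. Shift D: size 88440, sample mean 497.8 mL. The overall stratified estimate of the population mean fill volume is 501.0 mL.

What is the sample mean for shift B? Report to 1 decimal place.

Σ Nₕx̄ₕ = N·μ, so 19664·x̄_B = 233111·501.0 − (22542·497.5 + 102465·504.3 + 88440·497.8).
= 116788611 − 106913176.5 = 9875434.5.
x̄_B = 9875434.5 / 19664 = 502.209... → 502.2.

502.2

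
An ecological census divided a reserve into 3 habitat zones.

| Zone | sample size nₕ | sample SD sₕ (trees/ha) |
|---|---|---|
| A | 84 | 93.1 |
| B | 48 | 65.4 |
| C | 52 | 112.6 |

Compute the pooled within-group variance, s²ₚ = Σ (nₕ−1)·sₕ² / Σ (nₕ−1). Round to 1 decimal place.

8657.8

A: (84−1)·93.1² = 83·8667.61 = 719411.63
B: (48−1)·65.4² = 47·4277.16 = 201026.52
C: (52−1)·112.6² = 51·12678.76 = 646616.76
Numerator = 1567054.91; denominator = Σ(nₕ−1) = 181.
s²ₚ = 1567054.91/181 = 8657.762... → 8657.8.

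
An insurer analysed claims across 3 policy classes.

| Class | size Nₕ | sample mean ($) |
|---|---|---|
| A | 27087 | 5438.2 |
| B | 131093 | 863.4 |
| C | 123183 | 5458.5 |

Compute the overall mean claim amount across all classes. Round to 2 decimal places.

N = 281363; weights Wₕ = Nₕ/N = (0.0963, 0.4659, 0.4378).
x̄_st = Σ Wₕ·x̄ₕ = 0.0963·5438.2 + 0.4659·863.4 + 0.4378·5458.5 ≈ 3315.5910...
→ 3315.59.

3315.59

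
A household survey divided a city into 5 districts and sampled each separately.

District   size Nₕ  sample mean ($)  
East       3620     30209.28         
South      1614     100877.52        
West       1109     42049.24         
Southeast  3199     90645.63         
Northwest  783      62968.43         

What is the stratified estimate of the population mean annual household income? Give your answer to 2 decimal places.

N = 3620 + 1614 + 1109 + 3199 + 783 = 10325.
Overall mean = Σ (Nₕ/N)·x̄ₕ — weight by population share, not a simple average.
Σ Nₕx̄ₕ = 3620·30209.28 + 1614·100877.52 + 1109·42049.24 + 3199·90645.63 + 783·62968.43 = 109357593.6 + 162816317.28 + 46632607.16 + 289975370.37 + 49304280.69 = 658086169.1.
Divide by N: 658086169.1 / 10325 = 63737.1592... → 63737.16.

63737.16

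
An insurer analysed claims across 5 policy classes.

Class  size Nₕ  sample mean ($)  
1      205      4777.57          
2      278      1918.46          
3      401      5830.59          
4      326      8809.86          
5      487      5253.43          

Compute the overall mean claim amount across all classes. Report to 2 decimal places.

x̄_st = (Σ Nₕx̄ₕ) / (Σ Nₕ) = (205·4777.57 + 278·1918.46 + 401·5830.59 + 326·8809.86 + 487·5253.43) / 1697
= 9281235.09 / 1697 = 5469.2016... → 5469.20.

5469.20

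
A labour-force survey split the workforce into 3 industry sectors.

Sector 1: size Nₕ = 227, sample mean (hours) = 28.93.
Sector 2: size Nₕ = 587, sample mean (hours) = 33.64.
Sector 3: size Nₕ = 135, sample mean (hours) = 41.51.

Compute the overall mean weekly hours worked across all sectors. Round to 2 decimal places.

33.63

N = 949; weights Wₕ = Nₕ/N = (0.2392, 0.6185, 0.1423).
x̄_st = Σ Wₕ·x̄ₕ = 0.2392·28.93 + 0.6185·33.64 + 0.1423·41.51 ≈ 33.6329...
→ 33.63.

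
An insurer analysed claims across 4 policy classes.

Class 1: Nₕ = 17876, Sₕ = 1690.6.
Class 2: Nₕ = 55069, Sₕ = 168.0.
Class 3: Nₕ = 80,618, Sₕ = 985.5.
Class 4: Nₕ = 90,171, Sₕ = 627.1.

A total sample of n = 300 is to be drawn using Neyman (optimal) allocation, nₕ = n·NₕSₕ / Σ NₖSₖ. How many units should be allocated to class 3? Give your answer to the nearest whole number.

136

Σ NₕSₕ = 17876·1690.6 + 55069·168.0 + 80618·985.5 + 90171·627.1 = 175468030.7.
Share for 3: 79449039/175468030.7 = 0.45278.
n_3 = 300 × 0.45278 = 135.835... → 136.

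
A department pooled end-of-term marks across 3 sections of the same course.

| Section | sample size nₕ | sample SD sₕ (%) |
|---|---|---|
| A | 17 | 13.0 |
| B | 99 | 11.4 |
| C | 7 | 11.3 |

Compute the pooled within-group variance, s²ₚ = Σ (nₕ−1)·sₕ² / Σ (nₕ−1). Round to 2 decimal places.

Degrees of freedom: 16 + 98 + 6 = 120.
Σ(nₕ−1)sₕ² = 16·169 + 98·129.96 + 6·127.69 = 16206.22.
s²ₚ = 16206.22 / 120 = 135.0518... → 135.05.

135.05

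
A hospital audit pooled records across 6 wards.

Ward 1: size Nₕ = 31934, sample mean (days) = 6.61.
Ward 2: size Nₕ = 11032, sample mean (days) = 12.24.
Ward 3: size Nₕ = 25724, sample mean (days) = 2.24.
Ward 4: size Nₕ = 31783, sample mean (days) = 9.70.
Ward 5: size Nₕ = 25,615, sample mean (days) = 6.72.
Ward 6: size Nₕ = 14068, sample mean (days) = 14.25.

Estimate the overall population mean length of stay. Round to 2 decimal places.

N = 31934 + 11032 + 25724 + 31783 + 25615 + 14068 = 140156.
Weight each subgroup mean by Nₕ/N and sum.
Σ Nₕx̄ₕ = 31934·6.61 + 11032·12.24 + 25724·2.24 + 31783·9.70 + 25615·6.72 + 14068·14.25 = 211083.74 + 135031.68 + 57621.76 + 308295.1 + 172132.8 + 200469 = 1084634.08.
Divide by N: 1084634.08 / 140156 = 7.7388... → 7.74.

7.74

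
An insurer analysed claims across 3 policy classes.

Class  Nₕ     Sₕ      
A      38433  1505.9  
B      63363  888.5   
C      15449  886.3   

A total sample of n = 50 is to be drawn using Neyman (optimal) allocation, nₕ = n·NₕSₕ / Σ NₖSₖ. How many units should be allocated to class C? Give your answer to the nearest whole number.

Σ NₕSₕ = 38433·1505.9 + 63363·888.5 + 15449·886.3 = 127866728.9.
Share for C: 13692448.7/127866728.9 = 0.10708.
n_C = 50 × 0.10708 = 5.354... → 5.

5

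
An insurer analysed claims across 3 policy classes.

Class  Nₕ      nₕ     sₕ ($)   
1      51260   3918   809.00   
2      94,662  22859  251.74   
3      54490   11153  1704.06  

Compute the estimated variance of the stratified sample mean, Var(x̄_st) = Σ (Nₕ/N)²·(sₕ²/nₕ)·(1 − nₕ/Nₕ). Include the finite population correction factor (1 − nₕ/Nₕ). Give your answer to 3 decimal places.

25.869

N = 200412; Wₕ = Nₕ/N.
class 1: (51260/200412)²·809.00²/3918·(1 − 3918/51260) = 10.092770
class 2: (94662/200412)²·251.74²/22859·(1 − 22859/94662) = 0.469157
class 3: (54490/200412)²·1704.06²/11153·(1 − 11153/54490) = 15.307571
Sum = 25.869497 → 25.869.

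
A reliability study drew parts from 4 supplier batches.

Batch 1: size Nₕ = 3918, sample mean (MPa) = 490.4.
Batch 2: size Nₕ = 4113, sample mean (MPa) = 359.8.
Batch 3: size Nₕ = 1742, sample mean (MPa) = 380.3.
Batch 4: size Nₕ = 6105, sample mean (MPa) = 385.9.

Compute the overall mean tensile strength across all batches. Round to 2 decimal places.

N = 3918 + 4113 + 1742 + 6105 = 15878.
Overall mean = Σ (Nₕ/N)·x̄ₕ — weight by population share, not a simple average.
Σ Nₕx̄ₕ = 3918·490.4 + 4113·359.8 + 1742·380.3 + 6105·385.9 = 1921387.2 + 1479857.4 + 662482.6 + 2355919.5 = 6419646.7.
Divide by N: 6419646.7 / 15878 = 404.3108... → 404.31.

404.31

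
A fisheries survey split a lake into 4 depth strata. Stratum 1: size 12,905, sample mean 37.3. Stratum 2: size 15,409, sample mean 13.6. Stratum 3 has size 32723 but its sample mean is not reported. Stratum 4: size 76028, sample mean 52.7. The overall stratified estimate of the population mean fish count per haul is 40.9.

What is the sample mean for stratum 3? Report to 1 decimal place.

N = 12905 + 15409 + 32723 + 76028 = 137065.
Overall total = μ·N = 40.9·137065 = 5605958.5.
Subtract the known strata: 12905·37.3 + 15409·13.6 + 76028·52.7 = 4697594.5.
Remaining total for stratum 3: 5605958.5 − 4697594.5 = 908364.
Divide by its size: 908364 / 32723 = 27.759... → 27.8.

27.8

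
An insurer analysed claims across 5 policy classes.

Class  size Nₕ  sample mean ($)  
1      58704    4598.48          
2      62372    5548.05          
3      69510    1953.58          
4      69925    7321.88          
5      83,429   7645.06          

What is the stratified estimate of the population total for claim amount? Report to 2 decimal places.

1901587660.06

1: 58704·4598.48 = 269949169.92
2: 62372·5548.05 = 346042974.6
3: 69510·1953.58 = 135793345.8
4: 69925·7321.88 = 511982459
5: 83429·7645.06 = 637819710.74
τ̂ = Σ Nₕx̄ₕ = 1901587660.06.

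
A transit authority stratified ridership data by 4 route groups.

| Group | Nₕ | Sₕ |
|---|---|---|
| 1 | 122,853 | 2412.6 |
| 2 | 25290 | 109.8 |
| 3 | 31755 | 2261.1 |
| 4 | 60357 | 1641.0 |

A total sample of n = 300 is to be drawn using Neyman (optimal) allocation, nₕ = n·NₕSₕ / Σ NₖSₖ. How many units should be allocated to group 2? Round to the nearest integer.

2

1: NₕSₕ = 122853·2412.6 = 296395147.8
2: NₕSₕ = 25290·109.8 = 2776842
3: NₕSₕ = 31755·2261.1 = 71801230.5
4: NₕSₕ = 60357·1641.0 = 99045837
Σ NₕSₕ = 470019057.3.
n_2 = 300·2776842/470019057.3 = 1.772... → 2.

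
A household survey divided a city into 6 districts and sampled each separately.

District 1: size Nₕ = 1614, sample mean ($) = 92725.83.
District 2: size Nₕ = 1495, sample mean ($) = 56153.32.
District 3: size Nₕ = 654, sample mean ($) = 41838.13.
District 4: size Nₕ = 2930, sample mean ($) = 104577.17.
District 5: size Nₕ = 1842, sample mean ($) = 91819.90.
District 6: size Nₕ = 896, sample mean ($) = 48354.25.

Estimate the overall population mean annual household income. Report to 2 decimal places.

N = 9431; weights Wₕ = Nₕ/N = (0.1711, 0.1585, 0.0693, 0.3107, 0.1953, 0.0950).
x̄_st = Σ Wₕ·x̄ₕ = 0.1711·92725.83 + 0.1585·56153.32 + 0.0693·41838.13 + 0.3107·104577.17 + 0.1953·91819.90 + 0.0950·48354.25 ≈ 82688.9632...
→ 82688.96.

82688.96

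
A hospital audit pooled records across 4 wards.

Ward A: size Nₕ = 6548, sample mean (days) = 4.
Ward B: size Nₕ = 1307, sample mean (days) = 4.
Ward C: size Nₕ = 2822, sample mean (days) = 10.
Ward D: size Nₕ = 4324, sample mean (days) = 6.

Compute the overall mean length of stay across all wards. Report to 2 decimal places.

5.71

N = 15001; weights Wₕ = Nₕ/N = (0.4365, 0.0871, 0.1881, 0.2882).
x̄_st = Σ Wₕ·x̄ₕ = 0.4365·4 + 0.0871·4 + 0.1881·10 + 0.2882·6 ≈ 5.7052...
→ 5.71.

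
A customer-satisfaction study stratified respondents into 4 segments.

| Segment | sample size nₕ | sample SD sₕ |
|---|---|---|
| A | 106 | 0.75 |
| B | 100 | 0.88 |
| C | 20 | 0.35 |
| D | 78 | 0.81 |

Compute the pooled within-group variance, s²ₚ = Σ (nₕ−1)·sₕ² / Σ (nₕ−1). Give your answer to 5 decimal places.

0.62858

A: (106−1)·0.75² = 105·0.5625 = 59.0625
B: (100−1)·0.88² = 99·0.7744 = 76.6656
C: (20−1)·0.35² = 19·0.1225 = 2.3275
D: (78−1)·0.81² = 77·0.6561 = 50.5197
Numerator = 188.5753; denominator = Σ(nₕ−1) = 300.
s²ₚ = 188.5753/300 = 0.6285843... → 0.62858.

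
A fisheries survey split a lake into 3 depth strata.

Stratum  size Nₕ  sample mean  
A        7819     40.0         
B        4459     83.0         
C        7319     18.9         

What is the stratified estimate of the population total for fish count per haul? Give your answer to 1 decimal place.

821186.1

Population total = Σ Nₕ·x̄ₕ (each stratum's size times its mean).
7819·40.0 + 4459·83.0 + 7319·18.9 = 312760 + 370097 + 138329.1 = 821186.1.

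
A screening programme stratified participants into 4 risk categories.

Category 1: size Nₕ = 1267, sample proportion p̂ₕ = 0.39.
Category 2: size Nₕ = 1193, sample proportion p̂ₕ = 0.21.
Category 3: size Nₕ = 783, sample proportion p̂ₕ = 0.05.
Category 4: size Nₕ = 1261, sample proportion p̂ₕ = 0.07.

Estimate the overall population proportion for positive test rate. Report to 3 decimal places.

0.194

Wₕ = Nₕ/N with N = 4504: 0.2813, 0.2649, 0.1738, 0.2800.
p̂_st = 0.2813·0.39 + 0.2649·0.21 + 0.1738·0.05 + 0.2800·0.07 ≈ 0.19362... → 0.194.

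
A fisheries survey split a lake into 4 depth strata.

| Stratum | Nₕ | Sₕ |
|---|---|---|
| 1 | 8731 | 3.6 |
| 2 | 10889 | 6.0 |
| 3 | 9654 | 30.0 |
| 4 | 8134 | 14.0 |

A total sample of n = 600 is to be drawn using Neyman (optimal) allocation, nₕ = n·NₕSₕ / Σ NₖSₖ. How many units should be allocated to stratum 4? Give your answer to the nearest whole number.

1: NₕSₕ = 8731·3.6 = 31431.6
2: NₕSₕ = 10889·6.0 = 65334
3: NₕSₕ = 9654·30.0 = 289620
4: NₕSₕ = 8134·14.0 = 113876
Σ NₕSₕ = 500261.6.
n_4 = 600·113876/500261.6 = 136.580... → 137.

137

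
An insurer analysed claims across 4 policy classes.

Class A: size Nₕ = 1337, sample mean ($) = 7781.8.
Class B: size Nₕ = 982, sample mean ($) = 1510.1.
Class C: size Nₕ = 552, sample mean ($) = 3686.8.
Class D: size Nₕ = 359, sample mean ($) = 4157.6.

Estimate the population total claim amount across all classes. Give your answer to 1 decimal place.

15414876.8

Estimate total by summing Nₕ·x̄ₕ over strata.
1337·7781.8 + 982·1510.1 + 552·3686.8 + 359·4157.6 = 10404266.6 + 1482918.2 + 2035113.6 + 1492578.4 = 15414876.8.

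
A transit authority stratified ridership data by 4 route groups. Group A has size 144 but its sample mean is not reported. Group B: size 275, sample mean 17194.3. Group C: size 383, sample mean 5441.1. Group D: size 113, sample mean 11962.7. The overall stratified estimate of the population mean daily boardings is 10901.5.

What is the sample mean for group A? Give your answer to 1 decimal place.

12574.4

Σ Nₕx̄ₕ = N·μ, so 144·x̄_A = 915·10901.5 − (275·17194.3 + 383·5441.1 + 113·11962.7).
= 9974872.5 − 8164158.9 = 1810713.6.
x̄_A = 1810713.6 / 144 = 12574.4 → 12574.4.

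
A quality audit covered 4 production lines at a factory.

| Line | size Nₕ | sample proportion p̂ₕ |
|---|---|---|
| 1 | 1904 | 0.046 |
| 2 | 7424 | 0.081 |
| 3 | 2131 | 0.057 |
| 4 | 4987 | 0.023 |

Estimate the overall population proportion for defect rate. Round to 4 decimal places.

0.0563

N = 1904 + 7424 + 2131 + 4987 = 16446.
Overall proportion = Σ (Nₕ/N)·p̂ₕ.
Σ Nₕp̂ₕ = 87.584 + 601.344 + 121.467 + 114.701 = 925.096.
925.096 / 16446 = 0.056251... → 0.0563.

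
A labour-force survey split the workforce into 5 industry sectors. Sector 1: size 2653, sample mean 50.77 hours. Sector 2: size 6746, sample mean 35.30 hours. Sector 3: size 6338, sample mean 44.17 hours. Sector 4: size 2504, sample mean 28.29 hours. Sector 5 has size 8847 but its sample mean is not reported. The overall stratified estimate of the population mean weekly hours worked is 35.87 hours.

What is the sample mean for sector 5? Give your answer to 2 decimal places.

28.04

N = 2653 + 6746 + 6338 + 2504 + 8847 = 27088.
Overall total = μ·N = 35.87·27088 = 971646.56.
Subtract the known strata: 2653·50.77 + 6746·35.30 + 6338·44.17 + 2504·28.29 = 723614.23.
Remaining total for sector 5: 971646.56 − 723614.23 = 248032.33.
Divide by its size: 248032.33 / 8847 = 28.0358... → 28.04.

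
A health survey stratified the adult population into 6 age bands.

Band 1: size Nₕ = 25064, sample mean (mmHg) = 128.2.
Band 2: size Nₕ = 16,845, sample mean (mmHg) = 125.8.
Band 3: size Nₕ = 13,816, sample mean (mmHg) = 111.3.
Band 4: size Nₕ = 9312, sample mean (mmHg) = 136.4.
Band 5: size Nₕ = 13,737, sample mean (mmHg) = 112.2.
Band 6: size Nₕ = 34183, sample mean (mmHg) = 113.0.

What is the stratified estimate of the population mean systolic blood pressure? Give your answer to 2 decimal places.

x̄_st = (Σ Nₕx̄ₕ) / (Σ Nₕ) = (25064·128.2 + 16845·125.8 + 13816·111.3 + 9312·136.4 + 13737·112.2 + 34183·113.0) / 112957
= 13544153.8 / 112957 = 119.9054... → 119.91.

119.91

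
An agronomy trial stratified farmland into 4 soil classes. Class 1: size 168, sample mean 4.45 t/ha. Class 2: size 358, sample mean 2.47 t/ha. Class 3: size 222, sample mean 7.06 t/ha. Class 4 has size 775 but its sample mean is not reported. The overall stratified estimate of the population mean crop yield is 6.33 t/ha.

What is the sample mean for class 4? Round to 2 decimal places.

Σ Nₕx̄ₕ = N·μ, so 775·x̄_4 = 1523·6.33 − (168·4.45 + 358·2.47 + 222·7.06).
= 9640.59 − 3199.18 = 6441.41.
x̄_4 = 6441.41 / 775 = 8.3115... → 8.31.

8.31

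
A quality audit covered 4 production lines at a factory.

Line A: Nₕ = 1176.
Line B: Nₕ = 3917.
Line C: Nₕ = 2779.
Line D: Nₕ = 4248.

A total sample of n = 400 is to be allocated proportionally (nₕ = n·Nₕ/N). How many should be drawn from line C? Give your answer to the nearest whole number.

92

N = 1176 + 3917 + 2779 + 4248 = 12120.
n_C = 400·2779/12120 = 91.716... → 92.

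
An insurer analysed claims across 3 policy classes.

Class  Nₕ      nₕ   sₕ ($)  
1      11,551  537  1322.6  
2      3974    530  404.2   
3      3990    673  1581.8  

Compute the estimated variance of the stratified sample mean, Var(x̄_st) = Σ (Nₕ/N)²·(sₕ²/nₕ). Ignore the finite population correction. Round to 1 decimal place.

1309.5

N = 19515. Term for each stratum: Wₕ²sₕ²/nₕ.
Var(x̄_st) = 1141.2606 + 12.7831 + 155.4164 = 1309.4600 → 1309.5.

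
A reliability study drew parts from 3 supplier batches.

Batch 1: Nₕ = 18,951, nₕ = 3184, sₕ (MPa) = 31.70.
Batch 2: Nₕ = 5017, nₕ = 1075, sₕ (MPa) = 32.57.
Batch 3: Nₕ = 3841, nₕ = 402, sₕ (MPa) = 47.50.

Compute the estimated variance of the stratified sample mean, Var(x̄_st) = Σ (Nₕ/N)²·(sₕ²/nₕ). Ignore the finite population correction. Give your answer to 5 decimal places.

N = 27809. Term for each stratum: Wₕ²sₕ²/nₕ.
Var(x̄_st) = 0.14656794 + 0.03211771 + 0.10707277 = 0.28575842 → 0.28576.

0.28576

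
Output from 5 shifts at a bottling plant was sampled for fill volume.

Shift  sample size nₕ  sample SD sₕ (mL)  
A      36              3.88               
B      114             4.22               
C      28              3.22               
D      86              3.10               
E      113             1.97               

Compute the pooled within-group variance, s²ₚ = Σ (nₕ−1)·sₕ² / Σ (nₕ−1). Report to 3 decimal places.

A: (36−1)·3.88² = 35·15.0544 = 526.904
B: (114−1)·4.22² = 113·17.8084 = 2012.3492
C: (28−1)·3.22² = 27·10.3684 = 279.9468
D: (86−1)·3.10² = 85·9.61 = 816.85
E: (113−1)·1.97² = 112·3.8809 = 434.6608
Numerator = 4070.7108; denominator = Σ(nₕ−1) = 372.
s²ₚ = 4070.7108/372 = 10.94277... → 10.943.

10.943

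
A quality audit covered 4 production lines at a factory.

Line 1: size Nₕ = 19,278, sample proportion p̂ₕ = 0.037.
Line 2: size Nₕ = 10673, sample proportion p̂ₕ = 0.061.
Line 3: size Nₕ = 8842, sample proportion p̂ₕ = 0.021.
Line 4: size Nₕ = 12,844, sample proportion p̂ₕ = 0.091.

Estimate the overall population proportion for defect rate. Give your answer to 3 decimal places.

N = 19278 + 10673 + 8842 + 12844 = 51637.
Overall proportion = Σ (Nₕ/N)·p̂ₕ.
Σ Nₕp̂ₕ = 713.286 + 651.053 + 185.682 + 1168.804 = 2718.825.
2718.825 / 51637 = 0.05265... → 0.053.

0.053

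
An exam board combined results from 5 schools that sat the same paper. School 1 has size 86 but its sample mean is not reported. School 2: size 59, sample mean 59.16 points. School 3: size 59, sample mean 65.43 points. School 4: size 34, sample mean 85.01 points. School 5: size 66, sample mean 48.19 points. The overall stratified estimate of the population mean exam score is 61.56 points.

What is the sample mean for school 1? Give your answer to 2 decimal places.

61.54

Σ Nₕx̄ₕ = N·μ, so 86·x̄_1 = 304·61.56 − (59·59.16 + 59·65.43 + 34·85.01 + 66·48.19).
= 18714.24 − 13421.69 = 5292.55.
x̄_1 = 5292.55 / 86 = 61.5413... → 61.54.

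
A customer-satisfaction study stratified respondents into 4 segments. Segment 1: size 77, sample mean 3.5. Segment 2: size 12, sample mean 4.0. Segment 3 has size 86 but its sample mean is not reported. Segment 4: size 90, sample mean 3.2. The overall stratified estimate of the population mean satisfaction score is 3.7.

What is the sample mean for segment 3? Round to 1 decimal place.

4.4

N = 77 + 12 + 86 + 90 = 265.
Overall total = μ·N = 3.7·265 = 980.5.
Subtract the known strata: 77·3.5 + 12·4.0 + 90·3.2 = 605.5.
Remaining total for segment 3: 980.5 − 605.5 = 375.
Divide by its size: 375 / 86 = 4.360... → 4.4.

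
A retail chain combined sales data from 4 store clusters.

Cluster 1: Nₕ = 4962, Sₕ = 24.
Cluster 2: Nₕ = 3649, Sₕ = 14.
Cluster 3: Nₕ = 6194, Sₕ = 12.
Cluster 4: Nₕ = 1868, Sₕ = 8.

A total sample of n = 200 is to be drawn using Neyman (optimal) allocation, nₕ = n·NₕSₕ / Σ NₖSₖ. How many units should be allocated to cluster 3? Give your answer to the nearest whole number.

57

1: NₕSₕ = 4962·24 = 119088
2: NₕSₕ = 3649·14 = 51086
3: NₕSₕ = 6194·12 = 74328
4: NₕSₕ = 1868·8 = 14944
Σ NₕSₕ = 259446.
n_3 = 200·74328/259446 = 57.297... → 57.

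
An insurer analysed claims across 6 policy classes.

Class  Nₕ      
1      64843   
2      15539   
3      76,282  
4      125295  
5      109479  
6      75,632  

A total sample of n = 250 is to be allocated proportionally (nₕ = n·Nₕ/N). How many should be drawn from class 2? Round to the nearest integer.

Share of class 2 = 15539/467070 = 0.03327.
Allocate 250 × 0.03327 = 8.317... → 8.

8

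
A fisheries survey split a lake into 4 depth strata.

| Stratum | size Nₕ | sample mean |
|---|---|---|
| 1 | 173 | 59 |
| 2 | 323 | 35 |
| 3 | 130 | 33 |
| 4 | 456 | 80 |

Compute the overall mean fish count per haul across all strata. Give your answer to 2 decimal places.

N = 173 + 323 + 130 + 456 = 1082.
Weight each subgroup mean by Nₕ/N and sum.
Σ Nₕx̄ₕ = 173·59 + 323·35 + 130·33 + 456·80 = 10207 + 11305 + 4290 + 36480 = 62282.
Divide by N: 62282 / 1082 = 57.5619... → 57.56.

57.56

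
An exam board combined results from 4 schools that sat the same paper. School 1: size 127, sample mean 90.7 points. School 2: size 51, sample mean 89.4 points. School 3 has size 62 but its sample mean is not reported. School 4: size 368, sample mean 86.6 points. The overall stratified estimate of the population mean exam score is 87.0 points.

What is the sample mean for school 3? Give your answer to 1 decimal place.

N = 127 + 51 + 62 + 368 = 608.
Overall total = μ·N = 87.0·608 = 52896.
Subtract the known strata: 127·90.7 + 51·89.4 + 368·86.6 = 47947.1.
Remaining total for school 3: 52896 − 47947.1 = 4948.9.
Divide by its size: 4948.9 / 62 = 79.821... → 79.8.

79.8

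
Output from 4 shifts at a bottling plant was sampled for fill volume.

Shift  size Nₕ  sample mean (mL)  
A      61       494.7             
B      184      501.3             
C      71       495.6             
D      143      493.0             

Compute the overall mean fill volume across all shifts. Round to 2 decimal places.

496.96

N = 459; weights Wₕ = Nₕ/N = (0.1329, 0.4009, 0.1547, 0.3115).
x̄_st = Σ Wₕ·x̄ₕ = 0.1329·494.7 + 0.4009·501.3 + 0.1547·495.6 + 0.3115·493.0 ≈ 496.9553...
→ 496.96.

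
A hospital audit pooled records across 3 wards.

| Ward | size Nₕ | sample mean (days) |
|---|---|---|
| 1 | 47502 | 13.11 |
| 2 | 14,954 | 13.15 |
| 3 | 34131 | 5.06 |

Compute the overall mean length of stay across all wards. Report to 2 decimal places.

10.27

x̄_st = (Σ Nₕx̄ₕ) / (Σ Nₕ) = (47502·13.11 + 14954·13.15 + 34131·5.06) / 96587
= 992099.18 / 96587 = 10.2716... → 10.27.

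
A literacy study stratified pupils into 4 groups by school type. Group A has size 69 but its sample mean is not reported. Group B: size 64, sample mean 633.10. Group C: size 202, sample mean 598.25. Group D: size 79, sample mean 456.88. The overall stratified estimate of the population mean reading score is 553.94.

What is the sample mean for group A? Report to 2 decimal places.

461.92

N = 69 + 64 + 202 + 79 = 414.
Overall total = μ·N = 553.94·414 = 229331.16.
Subtract the known strata: 64·633.10 + 202·598.25 + 79·456.88 = 197458.42.
Remaining total for group A: 229331.16 − 197458.42 = 31872.74.
Divide by its size: 31872.74 / 69 = 461.9238... → 461.92.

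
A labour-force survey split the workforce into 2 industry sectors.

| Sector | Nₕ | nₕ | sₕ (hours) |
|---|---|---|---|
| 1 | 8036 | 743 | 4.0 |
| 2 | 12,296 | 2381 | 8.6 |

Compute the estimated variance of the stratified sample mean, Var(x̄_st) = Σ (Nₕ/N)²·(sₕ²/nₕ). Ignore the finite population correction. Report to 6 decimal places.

0.014725

N = 20332; Wₕ = Nₕ/N.
sector 1: (8036/20332)²·4.0²/743 = 0.003363960
sector 2: (12296/20332)²·8.6²/2381 = 0.011360698
Sum = 0.014724658 → 0.014725.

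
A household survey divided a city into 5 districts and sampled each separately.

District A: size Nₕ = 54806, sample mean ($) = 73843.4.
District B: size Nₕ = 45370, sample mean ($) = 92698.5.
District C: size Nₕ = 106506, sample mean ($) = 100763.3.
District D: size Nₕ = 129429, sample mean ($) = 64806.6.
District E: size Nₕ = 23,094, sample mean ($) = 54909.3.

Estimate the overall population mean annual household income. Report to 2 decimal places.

79733.35

N = 359205; weights Wₕ = Nₕ/N = (0.1526, 0.1263, 0.2965, 0.3603, 0.0643).
x̄_st = Σ Wₕ·x̄ₕ = 0.1526·73843.4 + 0.1263·92698.5 + 0.2965·100763.3 + 0.3603·64806.6 + 0.0643·54909.3 ≈ 79733.3477...
→ 79733.35.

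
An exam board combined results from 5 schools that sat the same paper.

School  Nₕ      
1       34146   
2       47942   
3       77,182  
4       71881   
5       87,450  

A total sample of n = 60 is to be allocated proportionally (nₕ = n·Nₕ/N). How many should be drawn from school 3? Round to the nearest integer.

15

Share of school 3 = 77182/318601 = 0.24225.
Allocate 60 × 0.24225 = 14.535... → 15.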